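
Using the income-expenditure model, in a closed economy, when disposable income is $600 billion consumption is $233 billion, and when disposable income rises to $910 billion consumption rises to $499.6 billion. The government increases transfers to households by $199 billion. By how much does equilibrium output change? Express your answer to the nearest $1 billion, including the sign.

+$1,222 billion

MPC = ΔC/ΔYd = (499.6 − 233)/(910 − 600) = 266.6/310 = 0.86.
The transfer change shifts disposable income by +$199 billion, so first-round consumption changes by c·ΔTR = 0.86 × (+$199 billion) = +$171.14 billion.
Expenditure multiplier = 1/(1 − MPC) = 1/(1 − 0.86) = 1/0.14 ≈ 7.143.
The transfer multiplier is c × k ≈ 6.143, so ΔY = k × (c·ΔTR) = (+$171.14 billion) / 0.14 ≈ +$1,222 billion.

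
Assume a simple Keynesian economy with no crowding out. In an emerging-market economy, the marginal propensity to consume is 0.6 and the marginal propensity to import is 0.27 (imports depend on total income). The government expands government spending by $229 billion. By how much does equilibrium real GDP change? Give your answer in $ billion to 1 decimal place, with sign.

+$341.8 billion

Government-spending multiplier = 1/(1 − c + m) = 1/(1 − 0.6 + 0.27) = 1/0.67 ≈ 1.493.
ΔY = k × ΔG = (+$229 billion) / 0.67 ≈ +$341.8 billion.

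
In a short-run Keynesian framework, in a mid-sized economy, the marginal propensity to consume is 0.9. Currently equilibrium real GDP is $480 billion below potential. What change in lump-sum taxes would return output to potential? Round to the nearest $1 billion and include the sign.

−$53 billion

Spending multiplier = 1/(1 − MPC) = 1/(1 − 0.9) = 1/0.1 = 10.
Tax multiplier = −c·k = −0.9/0.1 = −9. Need ΔY = +$480 billion, so ΔT = ΔY/(−c·k) = −(+$480 billion) × 0.1 / 0.9 ≈ −$53 billion.
The government should cut lump-sum taxes by $53 billion.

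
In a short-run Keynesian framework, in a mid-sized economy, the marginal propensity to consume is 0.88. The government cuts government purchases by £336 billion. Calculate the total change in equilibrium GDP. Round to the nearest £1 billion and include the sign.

−£2,800 billion

Expenditure multiplier = 1/(1 − MPC) = 1/(1 − 0.88) = 1/0.12 ≈ 8.333.
ΔY = k × ΔG = (−£336 billion) / 0.12 = −£2,800 billion.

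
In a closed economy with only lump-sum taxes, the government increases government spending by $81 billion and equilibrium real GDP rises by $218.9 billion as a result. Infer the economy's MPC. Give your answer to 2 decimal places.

0.63

Implied spending multiplier k = ΔY/ΔG = 218.9/81 ≈ 2.7025.
Since k = 1/(1 − MPC), MPC = 1 − 1/k = 1 − ΔG/ΔY = 1 − 81/218.9 ≈ 0.63.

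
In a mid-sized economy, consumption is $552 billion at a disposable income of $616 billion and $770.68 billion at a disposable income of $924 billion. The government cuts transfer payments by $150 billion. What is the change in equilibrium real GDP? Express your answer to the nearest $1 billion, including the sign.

−$367 billion

MPC = ΔC/ΔYd = (770.68 − 552)/(924 − 616) = 218.68/308 = 0.71.
The transfer change shifts disposable income by −$150 billion, so first-round consumption changes by c·ΔTR = 0.71 × (−$150 billion) = −$106.5 billion.
Expenditure multiplier = 1/(1 − MPC) = 1/(1 − 0.71) = 1/0.29 ≈ 3.448.
The transfer multiplier is c × k ≈ 2.448, so ΔY = k × (c·ΔTR) = (−$106.5 billion) / 0.29 ≈ −$367 billion.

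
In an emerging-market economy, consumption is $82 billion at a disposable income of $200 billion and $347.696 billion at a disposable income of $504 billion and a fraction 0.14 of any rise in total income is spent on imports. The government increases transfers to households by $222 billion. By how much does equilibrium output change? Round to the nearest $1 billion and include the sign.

MPC = ΔC/ΔYd = (347.696 − 82)/(504 − 200) = 265.696/304 = 0.874.
The transfer change shifts disposable income by +$222 billion, so first-round consumption changes by c·ΔTR = 0.874 × (+$222 billion) = +$194.028 billion.
Expenditure multiplier = 1/(1 − c + m) = 1/(1 − 0.874 + 0.14) = 1/0.266 ≈ 3.759.
The transfer multiplier is c × k ≈ 3.286, so ΔY = k × (c·ΔTR) = (+$194.028 billion) / 0.266 ≈ +$729 billion.

+$729 billion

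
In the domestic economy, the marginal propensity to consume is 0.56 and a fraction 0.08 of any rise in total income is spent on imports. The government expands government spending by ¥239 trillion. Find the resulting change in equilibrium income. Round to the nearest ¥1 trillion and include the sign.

+¥460 trillion

Government-spending multiplier = 1/(1 − c + m) = 1/(1 − 0.56 + 0.08) = 1/0.52 ≈ 1.923.
ΔY = k × ΔG = (+¥239 trillion) / 0.52 ≈ +¥460 trillion.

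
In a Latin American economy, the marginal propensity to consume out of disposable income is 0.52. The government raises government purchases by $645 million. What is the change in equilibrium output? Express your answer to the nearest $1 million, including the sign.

Expenditure multiplier = 1/(1 − MPC) = 1/(1 − 0.52) = 1/0.48 ≈ 2.083.
ΔY = k × ΔG = (+$645 million) / 0.48 ≈ +$1,344 million.

+$1,344 million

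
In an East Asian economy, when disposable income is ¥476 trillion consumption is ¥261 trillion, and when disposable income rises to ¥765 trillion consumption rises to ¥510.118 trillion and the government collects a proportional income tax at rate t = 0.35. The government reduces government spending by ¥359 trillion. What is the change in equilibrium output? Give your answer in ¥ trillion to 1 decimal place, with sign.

MPC = ΔC/ΔYd = (510.118 − 261)/(765 − 476) = 249.118/289 = 0.862.
Expenditure multiplier = 1/(1 − c(1−t)) = 1/(1 − 0.862×0.65) = 1/0.4397 ≈ 2.274.
ΔY = k × ΔG = (−¥359 trillion) / 0.4397 ≈ −¥816.5 trillion.

−¥816.5 trillion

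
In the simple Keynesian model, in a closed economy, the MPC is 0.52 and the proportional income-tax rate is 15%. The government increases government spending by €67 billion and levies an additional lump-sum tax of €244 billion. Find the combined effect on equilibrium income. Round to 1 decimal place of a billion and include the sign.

Expenditure multiplier = 1/(1 − c(1−t)) = 1/(1 − 0.52×0.85) = 1/0.558 ≈ 1.792.
ΔG contributes k·ΔG = (+€67 billion) / 0.558 ≈ +€120.1 billion.
ΔT of +€244 billion changes first-round spending by −c·ΔT = −€126.88 billion, contributing k·(−c·ΔT) = (−€126.88 billion) / 0.558 ≈ −€227.4 billion.
Net ΔY = k(ΔG − c·ΔT) = (−€59.88 billion) / 0.558 ≈ −€107.3 billion.

−€107.3 billion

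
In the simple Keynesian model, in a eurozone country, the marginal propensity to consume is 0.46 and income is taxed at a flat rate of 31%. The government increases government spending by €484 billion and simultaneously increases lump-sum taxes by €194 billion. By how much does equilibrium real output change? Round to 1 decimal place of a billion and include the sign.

Expenditure multiplier = 1/(1 − c(1−t)) = 1/(1 − 0.46×0.69) = 1/0.6826 ≈ 1.465.
ΔG contributes k·ΔG = (+€484 billion) / 0.6826 ≈ +€709.1 billion.
ΔT of +€194 billion changes first-round spending by −c·ΔT = −€89.24 billion, contributing k·(−c·ΔT) = (−€89.24 billion) / 0.6826 ≈ −€130.7 billion.
Net ΔY = k(ΔG − c·ΔT) = (+€394.76 billion) / 0.6826 ≈ +€578.3 billion.

+€578.3 billion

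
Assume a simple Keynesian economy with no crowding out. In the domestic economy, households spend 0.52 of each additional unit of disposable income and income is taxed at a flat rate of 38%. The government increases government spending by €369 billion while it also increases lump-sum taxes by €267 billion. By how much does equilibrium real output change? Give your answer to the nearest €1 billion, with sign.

Expenditure multiplier = 1/(1 − c(1−t)) = 1/(1 − 0.52×0.62) = 1/0.6776 ≈ 1.476.
ΔG contributes k·ΔG = (+€369 billion) / 0.6776 ≈ +€544.6 billion.
ΔT of +€267 billion changes first-round spending by −c·ΔT = −€138.84 billion, contributing k·(−c·ΔT) = (−€138.84 billion) / 0.6776 ≈ −€204.9 billion.
Net ΔY = k(ΔG − c·ΔT) = (+€230.16 billion) / 0.6776 ≈ +€340 billion.

+€340 billion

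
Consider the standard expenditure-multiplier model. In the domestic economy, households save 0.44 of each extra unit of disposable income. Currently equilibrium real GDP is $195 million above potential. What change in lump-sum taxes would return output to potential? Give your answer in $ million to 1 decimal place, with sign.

+$153.2 million

MPC = 1 − MPS = 1 − 0.44 = 0.56.
Spending multiplier = 1/(1 − MPC) = 1/(1 − 0.56) = 1/0.44 ≈ 2.273.
Tax multiplier = −c·k = −0.56/0.44 ≈ −1.273. Need ΔY = −$195 million, so ΔT = ΔY/(−c·k) = −(−$195 million) × 0.44 / 0.56 ≈ +$153.2 million.
The government should raise lump-sum taxes by $153.2 million.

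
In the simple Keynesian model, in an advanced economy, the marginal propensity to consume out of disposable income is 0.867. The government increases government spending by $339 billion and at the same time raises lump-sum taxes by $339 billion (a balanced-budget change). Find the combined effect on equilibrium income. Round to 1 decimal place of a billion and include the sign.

Expenditure multiplier = 1/(1 − MPC) = 1/(1 − 0.867) = 1/0.133 ≈ 7.519.
ΔG contributes k·ΔG = (+$339 billion) / 0.133 ≈ +$2,548.9 billion.
ΔT of +$339 billion changes first-round spending by −c·ΔT = −$293.913 billion, contributing k·(−c·ΔT) = (−$293.913 billion) / 0.133 ≈ −$2,209.9 billion.
With ΔG = ΔT and no other leakages, the balanced-budget multiplier is 1, so ΔY = ΔG = +$339 billion.

+$339.0 billion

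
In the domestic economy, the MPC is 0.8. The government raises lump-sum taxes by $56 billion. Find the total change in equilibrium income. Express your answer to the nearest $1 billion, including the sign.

−$224 billion

A lump-sum tax change of +$56 billion shifts disposable income by −$56 billion; first-round consumption changes by −c × ΔT = −0.8 × (+$56 billion) = −$44.8 billion.
Expenditure multiplier = 1/(1 − MPC) = 1/(1 − 0.8) = 1/0.2 = 5.
The tax multiplier is −c × k = −4, so ΔY = k × (−c·ΔT) = (−$44.8 billion) / 0.2 = −$224 billion.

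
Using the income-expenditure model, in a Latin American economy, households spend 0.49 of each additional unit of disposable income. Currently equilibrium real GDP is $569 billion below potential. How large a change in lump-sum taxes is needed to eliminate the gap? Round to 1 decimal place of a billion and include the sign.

−$592.2 billion

Spending multiplier = 1/(1 − MPC) = 1/(1 − 0.49) = 1/0.51 ≈ 1.961.
Tax multiplier = −c·k = −0.49/0.51 ≈ −0.961. Need ΔY = +$569 billion, so ΔT = ΔY/(−c·k) = −(+$569 billion) × 0.51 / 0.49 ≈ −$592.2 billion.
The government should cut lump-sum taxes by $592.2 billion.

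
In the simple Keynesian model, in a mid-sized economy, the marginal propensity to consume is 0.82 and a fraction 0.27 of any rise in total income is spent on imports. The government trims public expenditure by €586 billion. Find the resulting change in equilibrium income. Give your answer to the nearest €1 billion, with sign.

−€1,302 billion

Spending multiplier = 1/(1 − c + m) = 1/(1 − 0.82 + 0.27) = 1/0.45 ≈ 2.222.
ΔY = k × ΔG = (−€586 billion) / 0.45 ≈ −€1,302 billion.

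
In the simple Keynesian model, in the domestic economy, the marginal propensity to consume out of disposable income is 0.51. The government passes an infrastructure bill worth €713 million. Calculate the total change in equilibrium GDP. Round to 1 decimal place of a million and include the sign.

Spending multiplier = 1/(1 − MPC) = 1/(1 − 0.51) = 1/0.49 ≈ 2.041.
ΔY = k × ΔG = (+€713 million) / 0.49 ≈ +€1,455.1 million.

+€1,455.1 million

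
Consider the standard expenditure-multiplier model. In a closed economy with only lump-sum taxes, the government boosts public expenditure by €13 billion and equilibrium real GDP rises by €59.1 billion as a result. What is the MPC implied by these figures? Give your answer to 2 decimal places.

0.78

Implied spending multiplier k = ΔY/ΔG = 59.1/13 ≈ 4.5462.
Since k = 1/(1 − MPC), MPC = 1 − 1/k = 1 − ΔG/ΔY = 1 − 13/59.1 ≈ 0.78.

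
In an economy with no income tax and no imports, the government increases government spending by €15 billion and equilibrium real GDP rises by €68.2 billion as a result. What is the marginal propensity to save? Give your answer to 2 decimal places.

Implied spending multiplier k = ΔY/ΔG = 68.2/15 ≈ 4.5467.
Since k = 1/(1 − MPC), MPC = 1 − 1/k = 1 − ΔG/ΔY = 1 − 15/68.2 ≈ 0.78.
MPS = 1 − MPC = 0.22.

0.22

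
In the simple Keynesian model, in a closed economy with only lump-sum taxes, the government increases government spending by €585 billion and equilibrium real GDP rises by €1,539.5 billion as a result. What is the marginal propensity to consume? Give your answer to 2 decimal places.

Implied spending multiplier k = ΔY/ΔG = 1,539.5/585 ≈ 2.6316.
Since k = 1/(1 − MPC), MPC = 1 − 1/k = 1 − ΔG/ΔY = 1 − 585/1,539.5 ≈ 0.62.

0.62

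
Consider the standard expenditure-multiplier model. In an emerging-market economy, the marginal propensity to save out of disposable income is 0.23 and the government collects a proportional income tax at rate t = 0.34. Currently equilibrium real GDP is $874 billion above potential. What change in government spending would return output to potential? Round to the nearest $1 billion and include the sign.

MPC = 1 − MPS = 1 − 0.23 = 0.77.
Spending multiplier = 1/(1 − c(1−t)) = 1/(1 − 0.77×0.66) = 1/0.4918 ≈ 2.033.
Need ΔY = −$874 billion, so ΔG = ΔY/k = (−$874 billion) × 0.4918 ≈ −$430 billion.
The government should cut government spending by $430 billion.

−$430 billion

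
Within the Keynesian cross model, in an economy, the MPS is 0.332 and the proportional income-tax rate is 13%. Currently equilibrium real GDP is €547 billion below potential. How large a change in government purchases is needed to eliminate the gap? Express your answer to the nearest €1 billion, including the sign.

MPC = 1 − MPS = 1 − 0.332 = 0.668.
Spending multiplier = 1/(1 − c(1−t)) = 1/(1 − 0.668×0.87) = 1/0.41884 ≈ 2.388.
Need ΔY = +€547 billion, so ΔG = ΔY/k = (+€547 billion) × 0.41884 ≈ +€229 billion.
The government should increase government purchases by €229 billion.

+€229 billion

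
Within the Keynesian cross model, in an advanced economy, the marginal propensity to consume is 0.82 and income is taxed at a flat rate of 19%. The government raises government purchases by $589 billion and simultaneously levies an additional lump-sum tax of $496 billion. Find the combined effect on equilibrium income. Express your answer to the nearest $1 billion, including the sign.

+$543 billion

Expenditure multiplier = 1/(1 − c(1−t)) = 1/(1 − 0.82×0.81) = 1/0.3358 ≈ 2.978.
ΔG contributes k·ΔG = (+$589 billion) / 0.3358 ≈ +$1,754 billion.
ΔT of +$496 billion changes first-round spending by −c·ΔT = −$406.72 billion, contributing k·(−c·ΔT) = (−$406.72 billion) / 0.3358 ≈ −$1,211.2 billion.
Net ΔY = k(ΔG − c·ΔT) = (+$182.28 billion) / 0.3358 ≈ +$543 billion.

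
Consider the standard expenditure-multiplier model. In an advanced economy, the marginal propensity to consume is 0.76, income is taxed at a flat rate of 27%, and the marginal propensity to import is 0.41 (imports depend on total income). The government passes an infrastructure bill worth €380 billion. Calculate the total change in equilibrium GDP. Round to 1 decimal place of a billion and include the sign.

Expenditure multiplier = 1/(1 − c(1−t) + m) = 1/(1 − 0.76×0.73 + 0.41) = 1/0.8552 ≈ 1.169.
ΔY = k × ΔG = (+€380 billion) / 0.8552 ≈ +€444.3 billion.

+€444.3 billion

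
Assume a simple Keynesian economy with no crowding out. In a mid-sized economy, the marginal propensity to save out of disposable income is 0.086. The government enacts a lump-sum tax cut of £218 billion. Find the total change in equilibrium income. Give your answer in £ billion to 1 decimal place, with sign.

MPC = 1 − MPS = 1 − 0.086 = 0.914.
A lump-sum tax change of −£218 billion shifts disposable income by +£218 billion; first-round consumption changes by −c × ΔT = −0.914 × (−£218 billion) = +£199.252 billion.
Expenditure multiplier = 1/(1 − MPC) = 1/(1 − 0.914) = 1/0.086 ≈ 11.628.
The tax multiplier is −c × k ≈ −10.628, so ΔY = k × (−c·ΔT) = (+£199.252 billion) / 0.086 ≈ +£2,316.9 billion.

+£2,316.9 billion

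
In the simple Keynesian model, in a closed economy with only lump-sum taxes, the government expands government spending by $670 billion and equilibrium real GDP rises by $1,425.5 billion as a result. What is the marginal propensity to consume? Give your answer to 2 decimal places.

Implied spending multiplier k = ΔY/ΔG = 1,425.5/670 ≈ 2.1276.
Since k = 1/(1 − MPC), MPC = 1 − 1/k = 1 − ΔG/ΔY = 1 − 670/1,425.5 ≈ 0.53.

0.53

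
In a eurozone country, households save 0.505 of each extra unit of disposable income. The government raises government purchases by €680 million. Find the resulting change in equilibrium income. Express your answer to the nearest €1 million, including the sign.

MPC = 1 − MPS = 1 − 0.505 = 0.495.
Spending multiplier = 1/(1 − MPC) = 1/(1 − 0.495) = 1/0.505 ≈ 1.98.
ΔY = k × ΔG = (+€680 million) / 0.505 ≈ +€1,347 million.

+€1,347 million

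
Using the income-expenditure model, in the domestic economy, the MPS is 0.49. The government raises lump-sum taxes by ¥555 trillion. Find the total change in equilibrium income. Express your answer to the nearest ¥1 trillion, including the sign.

−¥578 trillion

MPC = 1 − MPS = 1 − 0.49 = 0.51.
A lump-sum tax change of +¥555 trillion shifts disposable income by −¥555 trillion; first-round consumption changes by −c × ΔT = −0.51 × (+¥555 trillion) = −¥283.05 trillion.
Expenditure multiplier = 1/(1 − MPC) = 1/(1 − 0.51) = 1/0.49 ≈ 2.041.
The tax multiplier is −c × k ≈ −1.041, so ΔY = k × (−c·ΔT) = (−¥283.05 trillion) / 0.49 ≈ −¥578 trillion.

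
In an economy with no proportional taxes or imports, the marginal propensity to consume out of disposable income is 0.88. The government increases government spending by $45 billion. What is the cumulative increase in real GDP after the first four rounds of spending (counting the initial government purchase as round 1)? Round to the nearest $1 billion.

$150 billion

Round 1 adds ΔG = $45 billion; each later round is MPC = 0.88 times the previous.
After 4 rounds: 45 + 39.6 + 34.848 + 30.66624 = ΔG·(1 − c^4)/(1 − c) = 45 × (1 − 0.59969536)/0.12 ≈ $150 billion.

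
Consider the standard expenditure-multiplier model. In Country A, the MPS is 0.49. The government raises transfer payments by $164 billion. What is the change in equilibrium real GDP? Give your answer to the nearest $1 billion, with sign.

+$171 billion

MPC = 1 − MPS = 1 − 0.49 = 0.51.
The transfer change shifts disposable income by +$164 billion, so first-round consumption changes by c·ΔTR = 0.51 × (+$164 billion) = +$83.64 billion.
Expenditure multiplier = 1/(1 − MPC) = 1/(1 − 0.51) = 1/0.49 ≈ 2.041.
The transfer multiplier is c × k ≈ 1.041, so ΔY = k × (c·ΔTR) = (+$83.64 billion) / 0.49 ≈ +$171 billion.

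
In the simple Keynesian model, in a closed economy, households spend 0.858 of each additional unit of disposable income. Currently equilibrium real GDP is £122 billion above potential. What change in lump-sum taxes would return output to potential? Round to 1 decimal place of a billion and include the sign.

+£20.2 billion

Spending multiplier = 1/(1 − MPC) = 1/(1 − 0.858) = 1/0.142 ≈ 7.042.
Tax multiplier = −c·k = −0.858/0.142 ≈ −6.042. Need ΔY = −£122 billion, so ΔT = ΔY/(−c·k) = −(−£122 billion) × 0.142 / 0.858 ≈ +£20.2 billion.
The government should raise lump-sum taxes by £20.2 billion.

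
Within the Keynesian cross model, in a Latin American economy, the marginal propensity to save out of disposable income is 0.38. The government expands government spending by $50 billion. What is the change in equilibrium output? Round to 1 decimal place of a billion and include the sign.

MPC = 1 − MPS = 1 − 0.38 = 0.62.
Government-spending multiplier = 1/(1 − MPC) = 1/(1 − 0.62) = 1/0.38 ≈ 2.632.
ΔY = k × ΔG = (+$50 billion) / 0.38 ≈ +$131.6 billion.

+$131.6 billion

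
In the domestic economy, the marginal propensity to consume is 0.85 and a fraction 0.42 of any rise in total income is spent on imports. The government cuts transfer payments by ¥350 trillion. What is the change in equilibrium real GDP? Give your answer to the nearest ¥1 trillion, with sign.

−¥522 trillion

The transfer change shifts disposable income by −¥350 trillion, so first-round consumption changes by c·ΔTR = 0.85 × (−¥350 trillion) = −¥297.5 trillion.
Expenditure multiplier = 1/(1 − c + m) = 1/(1 − 0.85 + 0.42) = 1/0.57 ≈ 1.754.
The transfer multiplier is c × k ≈ 1.491, so ΔY = k × (c·ΔTR) = (−¥297.5 trillion) / 0.57 ≈ −¥522 trillion.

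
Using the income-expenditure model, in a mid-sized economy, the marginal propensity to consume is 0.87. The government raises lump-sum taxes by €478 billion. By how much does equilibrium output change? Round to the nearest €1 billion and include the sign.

A lump-sum tax change of +€478 billion shifts disposable income by −€478 billion; first-round consumption changes by −c × ΔT = −0.87 × (+€478 billion) = −€415.86 billion.
Expenditure multiplier = 1/(1 − MPC) = 1/(1 − 0.87) = 1/0.13 ≈ 7.692.
The tax multiplier is −c × k ≈ −6.692, so ΔY = k × (−c·ΔT) = (−€415.86 billion) / 0.13 ≈ −€3,199 billion.

−€3,199 billion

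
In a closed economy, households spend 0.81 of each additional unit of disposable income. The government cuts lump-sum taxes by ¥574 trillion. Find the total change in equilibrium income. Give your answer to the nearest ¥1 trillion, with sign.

+¥2,447 trillion

A lump-sum tax change of −¥574 trillion shifts disposable income by +¥574 trillion; first-round consumption changes by −c × ΔT = −0.81 × (−¥574 trillion) = +¥464.94 trillion.
Expenditure multiplier = 1/(1 − MPC) = 1/(1 − 0.81) = 1/0.19 ≈ 5.263.
The tax multiplier is −c × k ≈ −4.263, so ΔY = k × (−c·ΔT) = (+¥464.94 trillion) / 0.19 ≈ +¥2,447 trillion.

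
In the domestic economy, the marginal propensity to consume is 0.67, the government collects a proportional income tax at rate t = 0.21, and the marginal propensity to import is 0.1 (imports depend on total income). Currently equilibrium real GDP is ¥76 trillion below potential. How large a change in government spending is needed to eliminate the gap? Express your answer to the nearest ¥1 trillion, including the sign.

+¥43 trillion

Spending multiplier = 1/(1 − c(1−t) + m) = 1/(1 − 0.67×0.79 + 0.1) = 1/0.5707 ≈ 1.752.
Need ΔY = +¥76 trillion, so ΔG = ΔY/k = (+¥76 trillion) × 0.5707 ≈ +¥43 trillion.
The government should increase government spending by ¥43 trillion.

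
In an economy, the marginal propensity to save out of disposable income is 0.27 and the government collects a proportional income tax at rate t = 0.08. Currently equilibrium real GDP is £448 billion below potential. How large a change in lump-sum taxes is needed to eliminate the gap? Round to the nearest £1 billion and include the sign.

MPC = 1 − MPS = 1 − 0.27 = 0.73.
Spending multiplier = 1/(1 − c(1−t)) = 1/(1 − 0.73×0.92) = 1/0.3284 ≈ 3.045.
Tax multiplier = −c·k = −0.73/0.3284 ≈ −2.223. Need ΔY = +£448 billion, so ΔT = ΔY/(−c·k) = −(+£448 billion) × 0.3284 / 0.73 ≈ −£202 billion.
The government should cut lump-sum taxes by £202 billion.

−£202 billion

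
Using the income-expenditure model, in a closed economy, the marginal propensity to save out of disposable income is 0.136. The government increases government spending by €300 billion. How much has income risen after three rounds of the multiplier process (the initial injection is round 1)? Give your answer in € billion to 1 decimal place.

MPC = 1 − MPS = 1 − 0.136 = 0.864.
Round 1 adds ΔG = €300 billion; each later round is MPC = 0.864 times the previous.
After 3 rounds: 300 + 259.2 + 223.9488 = ΔG·(1 − c^3)/(1 − c) = 300 × (1 − 0.644972544)/0.136 ≈ €783.1 billion.

€783.1 billion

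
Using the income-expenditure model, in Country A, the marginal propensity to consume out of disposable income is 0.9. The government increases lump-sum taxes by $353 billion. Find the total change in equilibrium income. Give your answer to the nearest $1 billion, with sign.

−$3,177 billion

A lump-sum tax change of +$353 billion shifts disposable income by −$353 billion; first-round consumption changes by −c × ΔT = −0.9 × (+$353 billion) = −$317.7 billion.
Expenditure multiplier = 1/(1 − MPC) = 1/(1 − 0.9) = 1/0.1 = 10.
The tax multiplier is −c × k = −9, so ΔY = k × (−c·ΔT) = (−$317.7 billion) / 0.1 = −$3,177 billion.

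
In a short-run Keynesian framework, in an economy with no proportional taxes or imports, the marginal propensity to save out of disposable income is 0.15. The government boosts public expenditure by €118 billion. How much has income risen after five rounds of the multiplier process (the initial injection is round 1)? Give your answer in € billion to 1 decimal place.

€437.6 billion

MPC = 1 − MPS = 1 − 0.15 = 0.85.
Round 1 adds ΔG = €118 billion; each later round is MPC = 0.85 times the previous.
After 5 rounds: 118 + 100.3 + 85.255 + 72.46675 + 61.5967375 = ΔG·(1 − c^5)/(1 − c) = 118 × (1 − 0.4437053125)/0.15 ≈ €437.6 billion.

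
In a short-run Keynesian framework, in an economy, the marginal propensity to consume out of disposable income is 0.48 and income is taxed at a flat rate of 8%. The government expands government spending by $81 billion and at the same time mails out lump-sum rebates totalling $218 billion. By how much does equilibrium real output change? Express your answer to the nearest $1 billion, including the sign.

Expenditure multiplier = 1/(1 − c(1−t)) = 1/(1 − 0.48×0.92) = 1/0.5584 ≈ 1.791.
ΔG contributes k·ΔG = (+$81 billion) / 0.5584 ≈ +$145.1 billion.
ΔT of −$218 billion changes first-round spending by −c·ΔT = +$104.64 billion, contributing k·(−c·ΔT) = (+$104.64 billion) / 0.5584 ≈ +$187.4 billion.
Net ΔY = k(ΔG − c·ΔT) = (+$185.64 billion) / 0.5584 ≈ +$332 billion.

+$332 billion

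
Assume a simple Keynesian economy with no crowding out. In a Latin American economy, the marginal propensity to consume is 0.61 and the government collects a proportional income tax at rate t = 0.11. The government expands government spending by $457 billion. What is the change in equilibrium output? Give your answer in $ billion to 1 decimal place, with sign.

Spending multiplier = 1/(1 − c(1−t)) = 1/(1 − 0.61×0.89) = 1/0.4571 ≈ 2.188.
ΔY = k × ΔG = (+$457 billion) / 0.4571 ≈ +$999.8 billion.

+$999.8 billion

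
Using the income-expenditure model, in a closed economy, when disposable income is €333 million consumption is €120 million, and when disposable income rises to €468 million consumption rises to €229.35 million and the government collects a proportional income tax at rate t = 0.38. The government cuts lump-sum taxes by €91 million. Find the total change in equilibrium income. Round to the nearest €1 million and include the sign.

+€148 million

MPC = ΔC/ΔYd = (229.35 − 120)/(468 − 333) = 109.35/135 = 0.81.
A lump-sum tax change of −€91 million shifts disposable income by +€91 million; first-round consumption changes by −c × ΔT = −0.81 × (−€91 million) = +€73.71 million.
Expenditure multiplier = 1/(1 − c(1−t)) = 1/(1 − 0.81×0.62) = 1/0.4978 ≈ 2.009.
The tax multiplier is −c × k ≈ −1.627, so ΔY = k × (−c·ΔT) = (+€73.71 million) / 0.4978 ≈ +€148 million.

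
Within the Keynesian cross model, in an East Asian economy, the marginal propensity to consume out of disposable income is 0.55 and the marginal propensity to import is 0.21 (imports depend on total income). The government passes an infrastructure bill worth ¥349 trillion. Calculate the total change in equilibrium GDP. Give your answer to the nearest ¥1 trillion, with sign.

+¥529 trillion

Spending multiplier = 1/(1 − c + m) = 1/(1 − 0.55 + 0.21) = 1/0.66 ≈ 1.515.
ΔY = k × ΔG = (+¥349 trillion) / 0.66 ≈ +¥529 trillion.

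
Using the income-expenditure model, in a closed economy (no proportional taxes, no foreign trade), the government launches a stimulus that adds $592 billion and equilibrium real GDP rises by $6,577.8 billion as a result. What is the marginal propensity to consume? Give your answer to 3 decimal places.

Implied spending multiplier k = ΔY/ΔG = 6,577.8/592 ≈ 11.1111.
Since k = 1/(1 − MPC), MPC = 1 − 1/k = 1 − ΔG/ΔY = 1 − 592/6,577.8 ≈ 0.910.

0.910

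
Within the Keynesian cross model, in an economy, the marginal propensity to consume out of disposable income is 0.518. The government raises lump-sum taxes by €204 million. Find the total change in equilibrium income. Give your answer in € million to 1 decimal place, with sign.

−€219.2 million

A lump-sum tax change of +€204 million shifts disposable income by −€204 million; first-round consumption changes by −c × ΔT = −0.518 × (+€204 million) = −€105.672 million.
Expenditure multiplier = 1/(1 − MPC) = 1/(1 − 0.518) = 1/0.482 ≈ 2.075.
The tax multiplier is −c × k ≈ −1.075, so ΔY = k × (−c·ΔT) = (−€105.672 million) / 0.482 ≈ −€219.2 million.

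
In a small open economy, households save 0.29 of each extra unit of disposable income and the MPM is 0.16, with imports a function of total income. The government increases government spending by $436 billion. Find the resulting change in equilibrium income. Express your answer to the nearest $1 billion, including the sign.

+$969 billion

MPC = 1 − MPS = 1 − 0.29 = 0.71.
Spending multiplier = 1/(1 − c + m) = 1/(1 − 0.71 + 0.16) = 1/0.45 ≈ 2.222.
ΔY = k × ΔG = (+$436 billion) / 0.45 ≈ +$969 billion.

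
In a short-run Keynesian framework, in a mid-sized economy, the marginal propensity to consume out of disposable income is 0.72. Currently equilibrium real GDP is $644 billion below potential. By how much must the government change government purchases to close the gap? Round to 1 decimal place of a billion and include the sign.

Spending multiplier = 1/(1 − MPC) = 1/(1 − 0.72) = 1/0.28 ≈ 3.571.
Need ΔY = +$644 billion, so ΔG = ΔY/k = (+$644 billion) × 0.28 ≈ +$180.3 billion.
The government should increase government purchases by $180.3 billion.

+$180.3 billion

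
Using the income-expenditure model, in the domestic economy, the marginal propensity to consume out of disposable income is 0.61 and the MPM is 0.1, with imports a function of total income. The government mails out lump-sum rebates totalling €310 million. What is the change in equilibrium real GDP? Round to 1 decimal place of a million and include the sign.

A lump-sum tax change of −€310 million shifts disposable income by +€310 million; first-round consumption changes by −c × ΔT = −0.61 × (−€310 million) = +€189.1 million.
Expenditure multiplier = 1/(1 − c + m) = 1/(1 − 0.61 + 0.1) = 1/0.49 ≈ 2.041.
The tax multiplier is −c × k ≈ −1.245, so ΔY = k × (−c·ΔT) = (+€189.1 million) / 0.49 ≈ +€385.9 million.

+€385.9 million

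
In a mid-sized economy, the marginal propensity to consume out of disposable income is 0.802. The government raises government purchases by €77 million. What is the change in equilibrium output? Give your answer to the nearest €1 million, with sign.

Spending multiplier = 1/(1 − MPC) = 1/(1 − 0.802) = 1/0.198 ≈ 5.051.
ΔY = k × ΔG = (+€77 million) / 0.198 ≈ +€389 million.

+€389 million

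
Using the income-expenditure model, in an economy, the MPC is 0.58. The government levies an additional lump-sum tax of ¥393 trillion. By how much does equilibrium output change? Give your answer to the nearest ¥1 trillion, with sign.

A lump-sum tax change of +¥393 trillion shifts disposable income by −¥393 trillion; first-round consumption changes by −c × ΔT = −0.58 × (+¥393 trillion) = −¥227.94 trillion.
Expenditure multiplier = 1/(1 − MPC) = 1/(1 − 0.58) = 1/0.42 ≈ 2.381.
The tax multiplier is −c × k ≈ −1.381, so ΔY = k × (−c·ΔT) = (−¥227.94 trillion) / 0.42 ≈ −¥543 trillion.

−¥543 trillion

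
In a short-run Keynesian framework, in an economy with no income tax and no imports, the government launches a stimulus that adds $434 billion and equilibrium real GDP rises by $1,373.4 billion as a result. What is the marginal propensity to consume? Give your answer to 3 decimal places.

Implied spending multiplier k = ΔY/ΔG = 1,373.4/434 ≈ 3.1645.
Since k = 1/(1 − MPC), MPC = 1 − 1/k = 1 − ΔG/ΔY = 1 − 434/1,373.4 ≈ 0.684.

0.684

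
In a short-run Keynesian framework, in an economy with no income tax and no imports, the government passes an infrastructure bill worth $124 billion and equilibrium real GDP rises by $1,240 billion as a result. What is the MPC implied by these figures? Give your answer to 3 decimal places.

Implied spending multiplier k = ΔY/ΔG = 1,240/124 = 10.
Since k = 1/(1 − MPC), MPC = 1 − 1/k = 1 − ΔG/ΔY = 1 − 124/1,240 = 0.900.

0.900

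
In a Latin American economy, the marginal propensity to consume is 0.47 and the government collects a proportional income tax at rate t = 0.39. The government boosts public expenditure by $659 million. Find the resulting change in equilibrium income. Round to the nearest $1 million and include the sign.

Government-spending multiplier = 1/(1 − c(1−t)) = 1/(1 − 0.47×0.61) = 1/0.7133 ≈ 1.402.
ΔY = k × ΔG = (+$659 million) / 0.7133 ≈ +$924 million.

+$924 million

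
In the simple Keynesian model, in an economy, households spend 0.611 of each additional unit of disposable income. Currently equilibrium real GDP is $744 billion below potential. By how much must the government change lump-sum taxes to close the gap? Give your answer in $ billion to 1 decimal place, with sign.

Spending multiplier = 1/(1 − MPC) = 1/(1 − 0.611) = 1/0.389 ≈ 2.571.
Tax multiplier = −c·k = −0.611/0.389 ≈ −1.571. Need ΔY = +$744 billion, so ΔT = ΔY/(−c·k) = −(+$744 billion) × 0.389 / 0.611 ≈ −$473.7 billion.
The government should cut lump-sum taxes by $473.7 billion.

−$473.7 billion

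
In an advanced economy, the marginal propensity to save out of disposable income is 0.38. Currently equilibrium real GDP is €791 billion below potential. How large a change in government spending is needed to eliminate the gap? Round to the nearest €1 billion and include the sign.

MPC = 1 − MPS = 1 − 0.38 = 0.62.
Spending multiplier = 1/(1 − MPC) = 1/(1 − 0.62) = 1/0.38 ≈ 2.632.
Need ΔY = +€791 billion, so ΔG = ΔY/k = (+€791 billion) × 0.38 ≈ +€301 billion.
The government should increase government spending by €301 billion.

+€301 billion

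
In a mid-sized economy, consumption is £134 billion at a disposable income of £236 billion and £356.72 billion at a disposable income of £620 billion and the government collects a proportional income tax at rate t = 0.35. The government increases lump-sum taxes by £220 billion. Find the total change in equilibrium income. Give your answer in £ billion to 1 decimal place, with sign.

MPC = ΔC/ΔYd = (356.72 − 134)/(620 − 236) = 222.72/384 = 0.58.
A lump-sum tax change of +£220 billion shifts disposable income by −£220 billion; first-round consumption changes by −c × ΔT = −0.58 × (+£220 billion) = −£127.6 billion.
Expenditure multiplier = 1/(1 − c(1−t)) = 1/(1 − 0.58×0.65) = 1/0.623 ≈ 1.605.
The tax multiplier is −c × k ≈ −0.931, so ΔY = k × (−c·ΔT) = (−£127.6 billion) / 0.623 ≈ −£204.8 billion.

−£204.8 billion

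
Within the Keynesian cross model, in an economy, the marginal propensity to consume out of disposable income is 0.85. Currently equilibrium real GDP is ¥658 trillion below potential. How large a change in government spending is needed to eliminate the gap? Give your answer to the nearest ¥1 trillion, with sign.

+¥99 trillion

Spending multiplier = 1/(1 − MPC) = 1/(1 − 0.85) = 1/0.15 ≈ 6.667.
Need ΔY = +¥658 trillion, so ΔG = ΔY/k = (+¥658 trillion) × 0.15 ≈ +¥99 trillion.
The government should increase government spending by ¥99 trillion.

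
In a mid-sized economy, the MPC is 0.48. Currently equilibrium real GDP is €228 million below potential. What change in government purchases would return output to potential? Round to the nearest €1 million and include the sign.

Spending multiplier = 1/(1 − MPC) = 1/(1 − 0.48) = 1/0.52 ≈ 1.923.
Need ΔY = +€228 million, so ΔG = ΔY/k = (+€228 million) × 0.52 ≈ +€119 million.
The government should increase government purchases by €119 million.

+€119 million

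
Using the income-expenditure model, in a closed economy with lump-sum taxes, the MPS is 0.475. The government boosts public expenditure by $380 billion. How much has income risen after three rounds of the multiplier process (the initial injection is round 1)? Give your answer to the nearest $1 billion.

$684 billion

MPC = 1 − MPS = 1 − 0.475 = 0.525.
Round 1 adds ΔG = $380 billion; each later round is MPC = 0.525 times the previous.
After 3 rounds: 380 + 199.5 + 104.7375 = ΔG·(1 − c^3)/(1 − c) = 380 × (1 − 0.144703125)/0.475 ≈ $684 billion.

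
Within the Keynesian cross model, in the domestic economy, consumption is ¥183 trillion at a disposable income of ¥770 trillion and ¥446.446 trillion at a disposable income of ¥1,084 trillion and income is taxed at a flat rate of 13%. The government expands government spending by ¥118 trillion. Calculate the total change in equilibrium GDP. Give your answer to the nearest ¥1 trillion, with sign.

+¥437 trillion

MPC = ΔC/ΔYd = (446.446 − 183)/(1,084 − 770) = 263.446/314 = 0.839.
Spending multiplier = 1/(1 − c(1−t)) = 1/(1 − 0.839×0.87) = 1/0.27007 ≈ 3.703.
ΔY = k × ΔG = (+¥118 trillion) / 0.27007 ≈ +¥437 trillion.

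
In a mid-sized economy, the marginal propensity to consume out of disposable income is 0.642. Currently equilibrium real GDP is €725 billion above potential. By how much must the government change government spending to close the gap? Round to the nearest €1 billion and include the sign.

Spending multiplier = 1/(1 − MPC) = 1/(1 − 0.642) = 1/0.358 ≈ 2.793.
Need ΔY = −€725 billion, so ΔG = ΔY/k = (−€725 billion) × 0.358 ≈ −€260 billion.
The government should cut government spending by €260 billion.

−€260 billion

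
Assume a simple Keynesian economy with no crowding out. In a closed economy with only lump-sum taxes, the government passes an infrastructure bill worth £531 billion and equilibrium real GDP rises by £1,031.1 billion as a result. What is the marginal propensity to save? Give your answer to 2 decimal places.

Implied spending multiplier k = ΔY/ΔG = 1,031.1/531 ≈ 1.9418.
Since k = 1/(1 − MPC), MPC = 1 − 1/k = 1 − ΔG/ΔY = 1 − 531/1,031.1 ≈ 0.49.
MPS = 1 − MPC = 0.51.

0.51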